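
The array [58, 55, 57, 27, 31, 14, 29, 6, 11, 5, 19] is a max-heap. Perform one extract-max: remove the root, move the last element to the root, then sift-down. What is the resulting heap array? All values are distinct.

remove root 58; move last element 19 to root → [19, 55, 57, 27, 31, 14, 29, 6, 11, 5]
19 vs larger child 57 at index 2, swap → [57, 55, 19, 27, 31, 14, 29, 6, 11, 5]
19 vs larger child 29 at index 6, swap → [57, 55, 29, 27, 31, 14, 19, 6, 11, 5]

[57, 55, 29, 27, 31, 14, 19, 6, 11, 5]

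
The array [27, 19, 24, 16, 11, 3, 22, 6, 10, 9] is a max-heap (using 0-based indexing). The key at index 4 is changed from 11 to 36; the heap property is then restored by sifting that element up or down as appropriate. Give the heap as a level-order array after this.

set index 4 from 11 to 36 → [27, 19, 24, 16, 36, 3, 22, 6, 10, 9]
36 > parent 19 at index 1, swap → [27, 36, 24, 16, 19, 3, 22, 6, 10, 9]
36 > parent 27 at index 0, swap → [36, 27, 24, 16, 19, 3, 22, 6, 10, 9]

[36, 27, 24, 16, 19, 3, 22, 6, 10, 9]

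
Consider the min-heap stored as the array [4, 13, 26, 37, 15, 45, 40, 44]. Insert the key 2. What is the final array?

[2, 4, 26, 13, 15, 45, 40, 44, 37]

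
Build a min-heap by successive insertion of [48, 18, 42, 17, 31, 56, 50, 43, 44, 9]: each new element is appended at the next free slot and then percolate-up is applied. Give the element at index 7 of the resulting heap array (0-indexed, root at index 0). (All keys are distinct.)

48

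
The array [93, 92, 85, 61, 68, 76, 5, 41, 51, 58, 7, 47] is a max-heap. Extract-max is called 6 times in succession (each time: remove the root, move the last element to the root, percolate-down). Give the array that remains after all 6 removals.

extract-max #1 returns 93:
  remove root 93; move last element 47 to root → [47, 92, 85, 61, 68, 76, 5, 41, 51, 58, 7]
  47 vs larger child 92 at index 1, swap → [92, 47, 85, 61, 68, 76, 5, 41, 51, 58, 7]
  47 vs larger child 68 at index 4, swap → [92, 68, 85, 61, 47, 76, 5, 41, 51, 58, 7]
  47 vs larger child 58 at index 9, swap → [92, 68, 85, 61, 58, 76, 5, 41, 51, 47, 7]
extract-max #2 returns 92:
  remove root 92; move last element 7 to root → [7, 68, 85, 61, 58, 76, 5, 41, 51, 47]
  7 vs larger child 85 at index 2, swap → [85, 68, 7, 61, 58, 76, 5, 41, 51, 47]
  7 vs larger child 76 at index 5, swap → [85, 68, 76, 61, 58, 7, 5, 41, 51, 47]
extract-max #3 returns 85:
  remove root 85; move last element 47 to root → [47, 68, 76, 61, 58, 7, 5, 41, 51]
  47 vs larger child 76 at index 2, swap → [76, 68, 47, 61, 58, 7, 5, 41, 51]
extract-max #4 returns 76:
  remove root 76; move last element 51 to root → [51, 68, 47, 61, 58, 7, 5, 41]
  51 vs larger child 68 at index 1, swap → [68, 51, 47, 61, 58, 7, 5, 41]
  51 vs larger child 61 at index 3, swap → [68, 61, 47, 51, 58, 7, 5, 41]
extract-max #5 returns 68:
  remove root 68; move last element 41 to root → [41, 61, 47, 51, 58, 7, 5]
  41 vs larger child 61 at index 1, swap → [61, 41, 47, 51, 58, 7, 5]
  41 vs larger child 58 at index 4, swap → [61, 58, 47, 51, 41, 7, 5]
extract-max #6 returns 61:
  remove root 61; move last element 5 to root → [5, 58, 47, 51, 41, 7]
  5 vs larger child 58 at index 1, swap → [58, 5, 47, 51, 41, 7]
  5 vs larger child 51 at index 3, swap → [58, 51, 47, 5, 41, 7]

[58, 51, 47, 5, 41, 7]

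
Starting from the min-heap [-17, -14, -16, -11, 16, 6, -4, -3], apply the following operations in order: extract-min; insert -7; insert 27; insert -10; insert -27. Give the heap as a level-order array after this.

[-27, -16, -4, -11, -14, 6, -3, -7, 27, 16, -10]

extract-min → returns -17:
  remove root -17; move last element -3 to root → [-3, -14, -16, -11, 16, 6, -4]
  -3 vs smaller child -16 at index 2, swap → [-16, -14, -3, -11, 16, 6, -4]
  -3 vs smaller child -4 at index 6, swap → [-16, -14, -4, -11, 16, 6, -3]
insert -7:
  append -7 at index 7 → [-16, -14, -4, -11, 16, 6, -3, -7] (no swap needed)
insert 27:
  append 27 at index 8 → [-16, -14, -4, -11, 16, 6, -3, -7, 27] (no swap needed)
insert -10:
  append -10 at index 9 → [-16, -14, -4, -11, 16, 6, -3, -7, 27, -10]
  -10 < parent 16 at index 4, swap → [-16, -14, -4, -11, -10, 6, -3, -7, 27, 16]
insert -27:
  append -27 at index 10 → [-16, -14, -4, -11, -10, 6, -3, -7, 27, 16, -27]
  -27 < parent -10 at index 4, swap → [-16, -14, -4, -11, -27, 6, -3, -7, 27, 16, -10]
  -27 < parent -14 at index 1, swap → [-16, -27, -4, -11, -14, 6, -3, -7, 27, 16, -10]
  -27 < parent -16 at index 0, swap → [-27, -16, -4, -11, -14, 6, -3, -7, 27, 16, -10]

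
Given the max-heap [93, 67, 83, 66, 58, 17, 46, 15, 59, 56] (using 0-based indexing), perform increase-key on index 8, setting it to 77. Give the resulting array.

set index 8 from 59 to 77 → [93, 67, 83, 66, 58, 17, 46, 15, 77, 56]
77 > parent 66 at index 3, swap → [93, 67, 83, 77, 58, 17, 46, 15, 66, 56]
77 > parent 67 at index 1, swap → [93, 77, 83, 67, 58, 17, 46, 15, 66, 56]

[93, 77, 83, 67, 58, 17, 46, 15, 66, 56]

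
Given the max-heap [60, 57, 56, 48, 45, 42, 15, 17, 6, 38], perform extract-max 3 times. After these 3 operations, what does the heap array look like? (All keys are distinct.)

[48, 45, 42, 38, 17, 6, 15]

extract-max #1 returns 60:
  remove root 60; move last element 38 to root → [38, 57, 56, 48, 45, 42, 15, 17, 6]
  38 vs larger child 57 at index 1, swap → [57, 38, 56, 48, 45, 42, 15, 17, 6]
  38 vs larger child 48 at index 3, swap → [57, 48, 56, 38, 45, 42, 15, 17, 6]
extract-max #2 returns 57:
  remove root 57; move last element 6 to root → [6, 48, 56, 38, 45, 42, 15, 17]
  6 vs larger child 56 at index 2, swap → [56, 48, 6, 38, 45, 42, 15, 17]
  6 vs larger child 42 at index 5, swap → [56, 48, 42, 38, 45, 6, 15, 17]
extract-max #3 returns 56:
  remove root 56; move last element 17 to root → [17, 48, 42, 38, 45, 6, 15]
  17 vs larger child 48 at index 1, swap → [48, 17, 42, 38, 45, 6, 15]
  17 vs larger child 45 at index 4, swap → [48, 45, 42, 38, 17, 6, 15]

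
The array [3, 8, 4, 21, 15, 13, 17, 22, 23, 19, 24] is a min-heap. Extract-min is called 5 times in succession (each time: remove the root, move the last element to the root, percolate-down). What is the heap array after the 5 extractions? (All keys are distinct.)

[17, 19, 23, 21, 22, 24]

extract-min #1 returns 3:
  remove root 3; move last element 24 to root → [24, 8, 4, 21, 15, 13, 17, 22, 23, 19]
  24 vs smaller child 4 at index 2, swap → [4, 8, 24, 21, 15, 13, 17, 22, 23, 19]
  24 vs smaller child 13 at index 5, swap → [4, 8, 13, 21, 15, 24, 17, 22, 23, 19]
extract-min #2 returns 4:
  remove root 4; move last element 19 to root → [19, 8, 13, 21, 15, 24, 17, 22, 23]
  19 vs smaller child 8 at index 1, swap → [8, 19, 13, 21, 15, 24, 17, 22, 23]
  19 vs smaller child 15 at index 4, swap → [8, 15, 13, 21, 19, 24, 17, 22, 23]
extract-min #3 returns 8:
  remove root 8; move last element 23 to root → [23, 15, 13, 21, 19, 24, 17, 22]
  23 vs smaller child 13 at index 2, swap → [13, 15, 23, 21, 19, 24, 17, 22]
  23 vs smaller child 17 at index 6, swap → [13, 15, 17, 21, 19, 24, 23, 22]
extract-min #4 returns 13:
  remove root 13; move last element 22 to root → [22, 15, 17, 21, 19, 24, 23]
  22 vs smaller child 15 at index 1, swap → [15, 22, 17, 21, 19, 24, 23]
  22 vs smaller child 19 at index 4, swap → [15, 19, 17, 21, 22, 24, 23]
extract-min #5 returns 15:
  remove root 15; move last element 23 to root → [23, 19, 17, 21, 22, 24]
  23 vs smaller child 17 at index 2, swap → [17, 19, 23, 21, 22, 24]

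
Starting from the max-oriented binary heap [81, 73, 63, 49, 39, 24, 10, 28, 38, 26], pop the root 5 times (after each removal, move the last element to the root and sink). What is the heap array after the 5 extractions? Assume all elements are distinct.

[38, 28, 26, 10, 24]

extract-max #1 returns 81:
  remove root 81; move last element 26 to root → [26, 73, 63, 49, 39, 24, 10, 28, 38]
  26 vs larger child 73 at index 1, swap → [73, 26, 63, 49, 39, 24, 10, 28, 38]
  26 vs larger child 49 at index 3, swap → [73, 49, 63, 26, 39, 24, 10, 28, 38]
  26 vs larger child 38 at index 8, swap → [73, 49, 63, 38, 39, 24, 10, 28, 26]
extract-max #2 returns 73:
  remove root 73; move last element 26 to root → [26, 49, 63, 38, 39, 24, 10, 28]
  26 vs larger child 63 at index 2, swap → [63, 49, 26, 38, 39, 24, 10, 28]
extract-max #3 returns 63:
  remove root 63; move last element 28 to root → [28, 49, 26, 38, 39, 24, 10]
  28 vs larger child 49 at index 1, swap → [49, 28, 26, 38, 39, 24, 10]
  28 vs larger child 39 at index 4, swap → [49, 39, 26, 38, 28, 24, 10]
extract-max #4 returns 49:
  remove root 49; move last element 10 to root → [10, 39, 26, 38, 28, 24]
  10 vs larger child 39 at index 1, swap → [39, 10, 26, 38, 28, 24]
  10 vs larger child 38 at index 3, swap → [39, 38, 26, 10, 28, 24]
extract-max #5 returns 39:
  remove root 39; move last element 24 to root → [24, 38, 26, 10, 28]
  24 vs larger child 38 at index 1, swap → [38, 24, 26, 10, 28]
  24 vs larger child 28 at index 4, swap → [38, 28, 26, 10, 24]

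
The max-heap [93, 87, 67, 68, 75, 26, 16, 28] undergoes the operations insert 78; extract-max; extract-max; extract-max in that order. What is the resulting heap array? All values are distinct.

insert 78:
  append 78 at index 8 → [93, 87, 67, 68, 75, 26, 16, 28, 78]
  78 > parent 68 at index 3, swap → [93, 87, 67, 78, 75, 26, 16, 28, 68]
extract-max → returns 93:
  remove root 93; move last element 68 to root → [68, 87, 67, 78, 75, 26, 16, 28]
  68 vs larger child 87 at index 1, swap → [87, 68, 67, 78, 75, 26, 16, 28]
  68 vs larger child 78 at index 3, swap → [87, 78, 67, 68, 75, 26, 16, 28]
extract-max → returns 87:
  remove root 87; move last element 28 to root → [28, 78, 67, 68, 75, 26, 16]
  28 vs larger child 78 at index 1, swap → [78, 28, 67, 68, 75, 26, 16]
  28 vs larger child 75 at index 4, swap → [78, 75, 67, 68, 28, 26, 16]
extract-max → returns 78:
  remove root 78; move last element 16 to root → [16, 75, 67, 68, 28, 26]
  16 vs larger child 75 at index 1, swap → [75, 16, 67, 68, 28, 26]
  16 vs larger child 68 at index 3, swap → [75, 68, 67, 16, 28, 26]

[75, 68, 67, 16, 28, 26]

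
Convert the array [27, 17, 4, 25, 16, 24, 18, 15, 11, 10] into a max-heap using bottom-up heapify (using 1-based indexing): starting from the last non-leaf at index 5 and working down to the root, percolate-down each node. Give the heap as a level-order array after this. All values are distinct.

[27, 25, 24, 17, 16, 4, 18, 15, 11, 10]

sift down from index 5: already satisfies heap property
sift down from index 4: already satisfies heap property
sift down from index 3:
  4 vs larger child 24 at index 6, swap → [27, 17, 24, 25, 16, 4, 18, 15, 11, 10]
sift down from index 2:
  17 vs larger child 25 at index 4, swap → [27, 25, 24, 17, 16, 4, 18, 15, 11, 10]
sift down from index 1: already satisfies heap property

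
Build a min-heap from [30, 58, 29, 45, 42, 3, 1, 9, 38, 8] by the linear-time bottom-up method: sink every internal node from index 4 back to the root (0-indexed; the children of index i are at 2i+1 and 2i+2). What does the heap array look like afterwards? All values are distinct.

sift down from index 4:
  42 vs only child 8 at index 9, swap → [30, 58, 29, 45, 8, 3, 1, 9, 38, 42]
sift down from index 3:
  45 vs smaller child 9 at index 7, swap → [30, 58, 29, 9, 8, 3, 1, 45, 38, 42]
sift down from index 2:
  29 vs smaller child 1 at index 6, swap → [30, 58, 1, 9, 8, 3, 29, 45, 38, 42]
sift down from index 1:
  58 vs smaller child 8 at index 4, swap → [30, 8, 1, 9, 58, 3, 29, 45, 38, 42]
  58 vs only child 42 at index 9, swap → [30, 8, 1, 9, 42, 3, 29, 45, 38, 58]
sift down from index 0:
  30 vs smaller child 1 at index 2, swap → [1, 8, 30, 9, 42, 3, 29, 45, 38, 58]
  30 vs smaller child 3 at index 5, swap → [1, 8, 3, 9, 42, 30, 29, 45, 38, 58]

[1, 8, 3, 9, 42, 30, 29, 45, 38, 58]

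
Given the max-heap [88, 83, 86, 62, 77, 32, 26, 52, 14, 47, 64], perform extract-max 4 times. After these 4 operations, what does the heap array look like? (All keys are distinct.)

[64, 62, 32, 52, 47, 14, 26]

extract-max #1 returns 88:
  remove root 88; move last element 64 to root → [64, 83, 86, 62, 77, 32, 26, 52, 14, 47]
  64 vs larger child 86 at index 2, swap → [86, 83, 64, 62, 77, 32, 26, 52, 14, 47]
extract-max #2 returns 86:
  remove root 86; move last element 47 to root → [47, 83, 64, 62, 77, 32, 26, 52, 14]
  47 vs larger child 83 at index 1, swap → [83, 47, 64, 62, 77, 32, 26, 52, 14]
  47 vs larger child 77 at index 4, swap → [83, 77, 64, 62, 47, 32, 26, 52, 14]
extract-max #3 returns 83:
  remove root 83; move last element 14 to root → [14, 77, 64, 62, 47, 32, 26, 52]
  14 vs larger child 77 at index 1, swap → [77, 14, 64, 62, 47, 32, 26, 52]
  14 vs larger child 62 at index 3, swap → [77, 62, 64, 14, 47, 32, 26, 52]
  14 vs only child 52 at index 7, swap → [77, 62, 64, 52, 47, 32, 26, 14]
extract-max #4 returns 77:
  remove root 77; move last element 14 to root → [14, 62, 64, 52, 47, 32, 26]
  14 vs larger child 64 at index 2, swap → [64, 62, 14, 52, 47, 32, 26]
  14 vs larger child 32 at index 5, swap → [64, 62, 32, 52, 47, 14, 26]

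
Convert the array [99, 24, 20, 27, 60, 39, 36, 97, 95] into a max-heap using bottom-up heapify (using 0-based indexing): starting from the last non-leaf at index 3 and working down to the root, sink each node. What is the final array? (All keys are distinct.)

[99, 97, 39, 95, 60, 20, 36, 27, 24]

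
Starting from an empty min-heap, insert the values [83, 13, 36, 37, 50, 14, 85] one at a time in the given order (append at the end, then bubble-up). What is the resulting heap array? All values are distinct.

[13, 37, 14, 83, 50, 36, 85]

Insert 83:
  append 83 at index 0 → [83] (no swap needed)
Insert 13:
  append 13 at index 1 → [83, 13]
  13 < parent 83 at index 0, swap → [13, 83]
Insert 36:
  append 36 at index 2 → [13, 83, 36] (no swap needed)
Insert 37:
  append 37 at index 3 → [13, 83, 36, 37]
  37 < parent 83 at index 1, swap → [13, 37, 36, 83]
Insert 50:
  append 50 at index 4 → [13, 37, 36, 83, 50] (no swap needed)
Insert 14:
  append 14 at index 5 → [13, 37, 36, 83, 50, 14]
  14 < parent 36 at index 2, swap → [13, 37, 14, 83, 50, 36]
Insert 85:
  append 85 at index 6 → [13, 37, 14, 83, 50, 36, 85] (no swap needed)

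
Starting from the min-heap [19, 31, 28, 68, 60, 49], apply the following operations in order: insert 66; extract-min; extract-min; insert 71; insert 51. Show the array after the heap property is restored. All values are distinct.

[31, 60, 49, 68, 66, 71, 51]

insert 66:
  append 66 at index 6 → [19, 31, 28, 68, 60, 49, 66] (no swap needed)
extract-min → returns 19:
  remove root 19; move last element 66 to root → [66, 31, 28, 68, 60, 49]
  66 vs smaller child 28 at index 2, swap → [28, 31, 66, 68, 60, 49]
  66 vs only child 49 at index 5, swap → [28, 31, 49, 68, 60, 66]
extract-min → returns 28:
  remove root 28; move last element 66 to root → [66, 31, 49, 68, 60]
  66 vs smaller child 31 at index 1, swap → [31, 66, 49, 68, 60]
  66 vs smaller child 60 at index 4, swap → [31, 60, 49, 68, 66]
insert 71:
  append 71 at index 5 → [31, 60, 49, 68, 66, 71] (no swap needed)
insert 51:
  append 51 at index 6 → [31, 60, 49, 68, 66, 71, 51] (no swap needed)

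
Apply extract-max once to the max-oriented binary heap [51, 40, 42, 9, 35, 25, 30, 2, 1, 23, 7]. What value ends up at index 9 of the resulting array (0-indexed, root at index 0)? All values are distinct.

23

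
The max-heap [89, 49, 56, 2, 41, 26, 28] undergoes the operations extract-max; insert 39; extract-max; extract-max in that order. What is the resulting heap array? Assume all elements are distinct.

[41, 28, 39, 2, 26]

extract-max → returns 89:
  remove root 89; move last element 28 to root → [28, 49, 56, 2, 41, 26]
  28 vs larger child 56 at index 2, swap → [56, 49, 28, 2, 41, 26]
insert 39:
  append 39 at index 6 → [56, 49, 28, 2, 41, 26, 39]
  39 > parent 28 at index 2, swap → [56, 49, 39, 2, 41, 26, 28]
extract-max → returns 56:
  remove root 56; move last element 28 to root → [28, 49, 39, 2, 41, 26]
  28 vs larger child 49 at index 1, swap → [49, 28, 39, 2, 41, 26]
  28 vs larger child 41 at index 4, swap → [49, 41, 39, 2, 28, 26]
extract-max → returns 49:
  remove root 49; move last element 26 to root → [26, 41, 39, 2, 28]
  26 vs larger child 41 at index 1, swap → [41, 26, 39, 2, 28]
  26 vs larger child 28 at index 4, swap → [41, 28, 39, 2, 26]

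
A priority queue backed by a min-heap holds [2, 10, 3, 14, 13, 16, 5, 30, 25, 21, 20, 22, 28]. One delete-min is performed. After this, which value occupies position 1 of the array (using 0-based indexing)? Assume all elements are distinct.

remove root 2; move last element 28 to root → [28, 10, 3, 14, 13, 16, 5, 30, 25, 21, 20, 22]
28 vs smaller child 3 at index 2, swap → [3, 10, 28, 14, 13, 16, 5, 30, 25, 21, 20, 22]
28 vs smaller child 5 at index 6, swap → [3, 10, 5, 14, 13, 16, 28, 30, 25, 21, 20, 22]
resulting array: [3, 10, 5, 14, 13, 16, 28, 30, 25, 21, 20, 22]

10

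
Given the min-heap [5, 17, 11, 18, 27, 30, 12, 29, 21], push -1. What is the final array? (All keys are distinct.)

append -1 at index 9 → [5, 17, 11, 18, 27, 30, 12, 29, 21, -1]
-1 < parent 27 at index 4, swap → [5, 17, 11, 18, -1, 30, 12, 29, 21, 27]
-1 < parent 17 at index 1, swap → [5, -1, 11, 18, 17, 30, 12, 29, 21, 27]
-1 < parent 5 at index 0, swap → [-1, 5, 11, 18, 17, 30, 12, 29, 21, 27]

[-1, 5, 11, 18, 17, 30, 12, 29, 21, 27]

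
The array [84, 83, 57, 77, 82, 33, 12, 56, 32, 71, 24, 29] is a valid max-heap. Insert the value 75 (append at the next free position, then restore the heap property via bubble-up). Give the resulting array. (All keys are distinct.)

[84, 83, 75, 77, 82, 57, 12, 56, 32, 71, 24, 29, 33]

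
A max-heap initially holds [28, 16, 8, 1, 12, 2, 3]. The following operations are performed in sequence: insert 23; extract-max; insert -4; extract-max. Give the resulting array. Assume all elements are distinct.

insert 23:
  append 23 at index 7 → [28, 16, 8, 1, 12, 2, 3, 23]
  23 > parent 1 at index 3, swap → [28, 16, 8, 23, 12, 2, 3, 1]
  23 > parent 16 at index 1, swap → [28, 23, 8, 16, 12, 2, 3, 1]
extract-max → returns 28:
  remove root 28; move last element 1 to root → [1, 23, 8, 16, 12, 2, 3]
  1 vs larger child 23 at index 1, swap → [23, 1, 8, 16, 12, 2, 3]
  1 vs larger child 16 at index 3, swap → [23, 16, 8, 1, 12, 2, 3]
insert -4:
  append -4 at index 7 → [23, 16, 8, 1, 12, 2, 3, -4] (no swap needed)
extract-max → returns 23:
  remove root 23; move last element -4 to root → [-4, 16, 8, 1, 12, 2, 3]
  -4 vs larger child 16 at index 1, swap → [16, -4, 8, 1, 12, 2, 3]
  -4 vs larger child 12 at index 4, swap → [16, 12, 8, 1, -4, 2, 3]

[16, 12, 8, 1, -4, 2, 3]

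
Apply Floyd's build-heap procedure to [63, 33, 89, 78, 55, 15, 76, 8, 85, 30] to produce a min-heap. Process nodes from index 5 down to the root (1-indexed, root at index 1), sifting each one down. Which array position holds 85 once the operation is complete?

9

sift down from index 5:
  55 vs only child 30 at index 10, swap → [63, 33, 89, 78, 30, 15, 76, 8, 85, 55]
sift down from index 4:
  78 vs smaller child 8 at index 8, swap → [63, 33, 89, 8, 30, 15, 76, 78, 85, 55]
sift down from index 3:
  89 vs smaller child 15 at index 6, swap → [63, 33, 15, 8, 30, 89, 76, 78, 85, 55]
sift down from index 2:
  33 vs smaller child 8 at index 4, swap → [63, 8, 15, 33, 30, 89, 76, 78, 85, 55]
sift down from index 1:
  63 vs smaller child 8 at index 2, swap → [8, 63, 15, 33, 30, 89, 76, 78, 85, 55]
  63 vs smaller child 30 at index 5, swap → [8, 30, 15, 33, 63, 89, 76, 78, 85, 55]
  63 vs only child 55 at index 10, swap → [8, 30, 15, 33, 55, 89, 76, 78, 85, 63]
resulting array: [8, 30, 15, 33, 55, 89, 76, 78, 85, 63]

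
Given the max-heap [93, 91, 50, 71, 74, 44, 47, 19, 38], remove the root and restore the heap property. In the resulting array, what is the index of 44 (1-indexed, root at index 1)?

remove root 93; move last element 38 to root → [38, 91, 50, 71, 74, 44, 47, 19]
38 vs larger child 91 at index 2, swap → [91, 38, 50, 71, 74, 44, 47, 19]
38 vs larger child 74 at index 5, swap → [91, 74, 50, 71, 38, 44, 47, 19]
resulting array: [91, 74, 50, 71, 38, 44, 47, 19]

6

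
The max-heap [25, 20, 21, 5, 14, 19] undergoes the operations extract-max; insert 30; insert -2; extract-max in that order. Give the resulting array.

[21, 20, 19, 5, 14, -2]

extract-max → returns 25:
  remove root 25; move last element 19 to root → [19, 20, 21, 5, 14]
  19 vs larger child 21 at index 2, swap → [21, 20, 19, 5, 14]
insert 30:
  append 30 at index 5 → [21, 20, 19, 5, 14, 30]
  30 > parent 19 at index 2, swap → [21, 20, 30, 5, 14, 19]
  30 > parent 21 at index 0, swap → [30, 20, 21, 5, 14, 19]
insert -2:
  append -2 at index 6 → [30, 20, 21, 5, 14, 19, -2] (no swap needed)
extract-max → returns 30:
  remove root 30; move last element -2 to root → [-2, 20, 21, 5, 14, 19]
  -2 vs larger child 21 at index 2, swap → [21, 20, -2, 5, 14, 19]
  -2 vs only child 19 at index 5, swap → [21, 20, 19, 5, 14, -2]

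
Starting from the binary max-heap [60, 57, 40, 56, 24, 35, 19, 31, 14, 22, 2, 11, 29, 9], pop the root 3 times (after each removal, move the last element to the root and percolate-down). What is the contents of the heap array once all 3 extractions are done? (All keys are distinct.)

[40, 31, 35, 29, 24, 11, 19, 9, 14, 22, 2]

extract-max #1 returns 60:
  remove root 60; move last element 9 to root → [9, 57, 40, 56, 24, 35, 19, 31, 14, 22, 2, 11, 29]
  9 vs larger child 57 at index 1, swap → [57, 9, 40, 56, 24, 35, 19, 31, 14, 22, 2, 11, 29]
  9 vs larger child 56 at index 3, swap → [57, 56, 40, 9, 24, 35, 19, 31, 14, 22, 2, 11, 29]
  9 vs larger child 31 at index 7, swap → [57, 56, 40, 31, 24, 35, 19, 9, 14, 22, 2, 11, 29]
extract-max #2 returns 57:
  remove root 57; move last element 29 to root → [29, 56, 40, 31, 24, 35, 19, 9, 14, 22, 2, 11]
  29 vs larger child 56 at index 1, swap → [56, 29, 40, 31, 24, 35, 19, 9, 14, 22, 2, 11]
  29 vs larger child 31 at index 3, swap → [56, 31, 40, 29, 24, 35, 19, 9, 14, 22, 2, 11]
extract-max #3 returns 56:
  remove root 56; move last element 11 to root → [11, 31, 40, 29, 24, 35, 19, 9, 14, 22, 2]
  11 vs larger child 40 at index 2, swap → [40, 31, 11, 29, 24, 35, 19, 9, 14, 22, 2]
  11 vs larger child 35 at index 5, swap → [40, 31, 35, 29, 24, 11, 19, 9, 14, 22, 2]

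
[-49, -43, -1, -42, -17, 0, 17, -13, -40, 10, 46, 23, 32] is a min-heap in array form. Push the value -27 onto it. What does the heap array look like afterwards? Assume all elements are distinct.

append -27 at index 13 → [-49, -43, -1, -42, -17, 0, 17, -13, -40, 10, 46, 23, 32, -27]
-27 < parent 17 at index 6, swap → [-49, -43, -1, -42, -17, 0, -27, -13, -40, 10, 46, 23, 32, 17]
-27 < parent -1 at index 2, swap → [-49, -43, -27, -42, -17, 0, -1, -13, -40, 10, 46, 23, 32, 17]

[-49, -43, -27, -42, -17, 0, -1, -13, -40, 10, 46, 23, 32, 17]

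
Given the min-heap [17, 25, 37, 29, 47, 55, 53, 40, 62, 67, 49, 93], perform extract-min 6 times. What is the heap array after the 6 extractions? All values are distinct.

[49, 62, 53, 93, 67, 55]

extract-min #1 returns 17:
  remove root 17; move last element 93 to root → [93, 25, 37, 29, 47, 55, 53, 40, 62, 67, 49]
  93 vs smaller child 25 at index 1, swap → [25, 93, 37, 29, 47, 55, 53, 40, 62, 67, 49]
  93 vs smaller child 29 at index 3, swap → [25, 29, 37, 93, 47, 55, 53, 40, 62, 67, 49]
  93 vs smaller child 40 at index 7, swap → [25, 29, 37, 40, 47, 55, 53, 93, 62, 67, 49]
extract-min #2 returns 25:
  remove root 25; move last element 49 to root → [49, 29, 37, 40, 47, 55, 53, 93, 62, 67]
  49 vs smaller child 29 at index 1, swap → [29, 49, 37, 40, 47, 55, 53, 93, 62, 67]
  49 vs smaller child 40 at index 3, swap → [29, 40, 37, 49, 47, 55, 53, 93, 62, 67]
extract-min #3 returns 29:
  remove root 29; move last element 67 to root → [67, 40, 37, 49, 47, 55, 53, 93, 62]
  67 vs smaller child 37 at index 2, swap → [37, 40, 67, 49, 47, 55, 53, 93, 62]
  67 vs smaller child 53 at index 6, swap → [37, 40, 53, 49, 47, 55, 67, 93, 62]
extract-min #4 returns 37:
  remove root 37; move last element 62 to root → [62, 40, 53, 49, 47, 55, 67, 93]
  62 vs smaller child 40 at index 1, swap → [40, 62, 53, 49, 47, 55, 67, 93]
  62 vs smaller child 47 at index 4, swap → [40, 47, 53, 49, 62, 55, 67, 93]
extract-min #5 returns 40:
  remove root 40; move last element 93 to root → [93, 47, 53, 49, 62, 55, 67]
  93 vs smaller child 47 at index 1, swap → [47, 93, 53, 49, 62, 55, 67]
  93 vs smaller child 49 at index 3, swap → [47, 49, 53, 93, 62, 55, 67]
extract-min #6 returns 47:
  remove root 47; move last element 67 to root → [67, 49, 53, 93, 62, 55]
  67 vs smaller child 49 at index 1, swap → [49, 67, 53, 93, 62, 55]
  67 vs smaller child 62 at index 4, swap → [49, 62, 53, 93, 67, 55]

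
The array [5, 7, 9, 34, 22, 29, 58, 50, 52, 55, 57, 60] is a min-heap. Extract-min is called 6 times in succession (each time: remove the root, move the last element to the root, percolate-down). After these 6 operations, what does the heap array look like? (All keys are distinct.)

extract-min #1 returns 5:
  remove root 5; move last element 60 to root → [60, 7, 9, 34, 22, 29, 58, 50, 52, 55, 57]
  60 vs smaller child 7 at index 1, swap → [7, 60, 9, 34, 22, 29, 58, 50, 52, 55, 57]
  60 vs smaller child 22 at index 4, swap → [7, 22, 9, 34, 60, 29, 58, 50, 52, 55, 57]
  60 vs smaller child 55 at index 9, swap → [7, 22, 9, 34, 55, 29, 58, 50, 52, 60, 57]
extract-min #2 returns 7:
  remove root 7; move last element 57 to root → [57, 22, 9, 34, 55, 29, 58, 50, 52, 60]
  57 vs smaller child 9 at index 2, swap → [9, 22, 57, 34, 55, 29, 58, 50, 52, 60]
  57 vs smaller child 29 at index 5, swap → [9, 22, 29, 34, 55, 57, 58, 50, 52, 60]
extract-min #3 returns 9:
  remove root 9; move last element 60 to root → [60, 22, 29, 34, 55, 57, 58, 50, 52]
  60 vs smaller child 22 at index 1, swap → [22, 60, 29, 34, 55, 57, 58, 50, 52]
  60 vs smaller child 34 at index 3, swap → [22, 34, 29, 60, 55, 57, 58, 50, 52]
  60 vs smaller child 50 at index 7, swap → [22, 34, 29, 50, 55, 57, 58, 60, 52]
extract-min #4 returns 22:
  remove root 22; move last element 52 to root → [52, 34, 29, 50, 55, 57, 58, 60]
  52 vs smaller child 29 at index 2, swap → [29, 34, 52, 50, 55, 57, 58, 60]
extract-min #5 returns 29:
  remove root 29; move last element 60 to root → [60, 34, 52, 50, 55, 57, 58]
  60 vs smaller child 34 at index 1, swap → [34, 60, 52, 50, 55, 57, 58]
  60 vs smaller child 50 at index 3, swap → [34, 50, 52, 60, 55, 57, 58]
extract-min #6 returns 34:
  remove root 34; move last element 58 to root → [58, 50, 52, 60, 55, 57]
  58 vs smaller child 50 at index 1, swap → [50, 58, 52, 60, 55, 57]
  58 vs smaller child 55 at index 4, swap → [50, 55, 52, 60, 58, 57]

[50, 55, 52, 60, 58, 57]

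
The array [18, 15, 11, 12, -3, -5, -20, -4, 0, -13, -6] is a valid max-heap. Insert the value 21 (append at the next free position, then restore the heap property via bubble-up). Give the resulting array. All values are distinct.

append 21 at index 11 → [18, 15, 11, 12, -3, -5, -20, -4, 0, -13, -6, 21]
21 > parent -5 at index 5, swap → [18, 15, 11, 12, -3, 21, -20, -4, 0, -13, -6, -5]
21 > parent 11 at index 2, swap → [18, 15, 21, 12, -3, 11, -20, -4, 0, -13, -6, -5]
21 > parent 18 at index 0, swap → [21, 15, 18, 12, -3, 11, -20, -4, 0, -13, -6, -5]

[21, 15, 18, 12, -3, 11, -20, -4, 0, -13, -6, -5]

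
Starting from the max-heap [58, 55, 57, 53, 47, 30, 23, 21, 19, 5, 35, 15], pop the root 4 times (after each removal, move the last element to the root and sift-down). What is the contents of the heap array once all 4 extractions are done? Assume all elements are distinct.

extract-max #1 returns 58:
  remove root 58; move last element 15 to root → [15, 55, 57, 53, 47, 30, 23, 21, 19, 5, 35]
  15 vs larger child 57 at index 2, swap → [57, 55, 15, 53, 47, 30, 23, 21, 19, 5, 35]
  15 vs larger child 30 at index 5, swap → [57, 55, 30, 53, 47, 15, 23, 21, 19, 5, 35]
extract-max #2 returns 57:
  remove root 57; move last element 35 to root → [35, 55, 30, 53, 47, 15, 23, 21, 19, 5]
  35 vs larger child 55 at index 1, swap → [55, 35, 30, 53, 47, 15, 23, 21, 19, 5]
  35 vs larger child 53 at index 3, swap → [55, 53, 30, 35, 47, 15, 23, 21, 19, 5]
extract-max #3 returns 55:
  remove root 55; move last element 5 to root → [5, 53, 30, 35, 47, 15, 23, 21, 19]
  5 vs larger child 53 at index 1, swap → [53, 5, 30, 35, 47, 15, 23, 21, 19]
  5 vs larger child 47 at index 4, swap → [53, 47, 30, 35, 5, 15, 23, 21, 19]
extract-max #4 returns 53:
  remove root 53; move last element 19 to root → [19, 47, 30, 35, 5, 15, 23, 21]
  19 vs larger child 47 at index 1, swap → [47, 19, 30, 35, 5, 15, 23, 21]
  19 vs larger child 35 at index 3, swap → [47, 35, 30, 19, 5, 15, 23, 21]
  19 vs only child 21 at index 7, swap → [47, 35, 30, 21, 5, 15, 23, 19]

[47, 35, 30, 21, 5, 15, 23, 19]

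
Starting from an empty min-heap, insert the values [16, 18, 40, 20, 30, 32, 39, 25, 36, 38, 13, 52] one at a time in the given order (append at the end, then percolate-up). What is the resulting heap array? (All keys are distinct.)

[13, 16, 32, 20, 18, 40, 39, 25, 36, 38, 30, 52]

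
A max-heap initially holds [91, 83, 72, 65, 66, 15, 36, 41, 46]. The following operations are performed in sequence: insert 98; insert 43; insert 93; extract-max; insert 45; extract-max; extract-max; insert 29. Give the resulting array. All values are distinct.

insert 98:
  append 98 at index 9 → [91, 83, 72, 65, 66, 15, 36, 41, 46, 98]
  98 > parent 66 at index 4, swap → [91, 83, 72, 65, 98, 15, 36, 41, 46, 66]
  98 > parent 83 at index 1, swap → [91, 98, 72, 65, 83, 15, 36, 41, 46, 66]
  98 > parent 91 at index 0, swap → [98, 91, 72, 65, 83, 15, 36, 41, 46, 66]
insert 43:
  append 43 at index 10 → [98, 91, 72, 65, 83, 15, 36, 41, 46, 66, 43] (no swap needed)
insert 93:
  append 93 at index 11 → [98, 91, 72, 65, 83, 15, 36, 41, 46, 66, 43, 93]
  93 > parent 15 at index 5, swap → [98, 91, 72, 65, 83, 93, 36, 41, 46, 66, 43, 15]
  93 > parent 72 at index 2, swap → [98, 91, 93, 65, 83, 72, 36, 41, 46, 66, 43, 15]
extract-max → returns 98:
  remove root 98; move last element 15 to root → [15, 91, 93, 65, 83, 72, 36, 41, 46, 66, 43]
  15 vs larger child 93 at index 2, swap → [93, 91, 15, 65, 83, 72, 36, 41, 46, 66, 43]
  15 vs larger child 72 at index 5, swap → [93, 91, 72, 65, 83, 15, 36, 41, 46, 66, 43]
insert 45:
  append 45 at index 11 → [93, 91, 72, 65, 83, 15, 36, 41, 46, 66, 43, 45]
  45 > parent 15 at index 5, swap → [93, 91, 72, 65, 83, 45, 36, 41, 46, 66, 43, 15]
extract-max → returns 93:
  remove root 93; move last element 15 to root → [15, 91, 72, 65, 83, 45, 36, 41, 46, 66, 43]
  15 vs larger child 91 at index 1, swap → [91, 15, 72, 65, 83, 45, 36, 41, 46, 66, 43]
  15 vs larger child 83 at index 4, swap → [91, 83, 72, 65, 15, 45, 36, 41, 46, 66, 43]
  15 vs larger child 66 at index 9, swap → [91, 83, 72, 65, 66, 45, 36, 41, 46, 15, 43]
extract-max → returns 91:
  remove root 91; move last element 43 to root → [43, 83, 72, 65, 66, 45, 36, 41, 46, 15]
  43 vs larger child 83 at index 1, swap → [83, 43, 72, 65, 66, 45, 36, 41, 46, 15]
  43 vs larger child 66 at index 4, swap → [83, 66, 72, 65, 43, 45, 36, 41, 46, 15]
insert 29:
  append 29 at index 10 → [83, 66, 72, 65, 43, 45, 36, 41, 46, 15, 29] (no swap needed)

[83, 66, 72, 65, 43, 45, 36, 41, 46, 15, 29]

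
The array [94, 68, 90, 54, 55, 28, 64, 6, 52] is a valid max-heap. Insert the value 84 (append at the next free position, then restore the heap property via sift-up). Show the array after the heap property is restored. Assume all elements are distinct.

[94, 84, 90, 54, 68, 28, 64, 6, 52, 55]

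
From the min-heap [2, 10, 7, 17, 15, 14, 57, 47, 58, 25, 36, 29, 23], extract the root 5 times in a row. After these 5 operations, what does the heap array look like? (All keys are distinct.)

[17, 25, 23, 29, 58, 36, 57, 47]

extract-min #1 returns 2:
  remove root 2; move last element 23 to root → [23, 10, 7, 17, 15, 14, 57, 47, 58, 25, 36, 29]
  23 vs smaller child 7 at index 2, swap → [7, 10, 23, 17, 15, 14, 57, 47, 58, 25, 36, 29]
  23 vs smaller child 14 at index 5, swap → [7, 10, 14, 17, 15, 23, 57, 47, 58, 25, 36, 29]
extract-min #2 returns 7:
  remove root 7; move last element 29 to root → [29, 10, 14, 17, 15, 23, 57, 47, 58, 25, 36]
  29 vs smaller child 10 at index 1, swap → [10, 29, 14, 17, 15, 23, 57, 47, 58, 25, 36]
  29 vs smaller child 15 at index 4, swap → [10, 15, 14, 17, 29, 23, 57, 47, 58, 25, 36]
  29 vs smaller child 25 at index 9, swap → [10, 15, 14, 17, 25, 23, 57, 47, 58, 29, 36]
extract-min #3 returns 10:
  remove root 10; move last element 36 to root → [36, 15, 14, 17, 25, 23, 57, 47, 58, 29]
  36 vs smaller child 14 at index 2, swap → [14, 15, 36, 17, 25, 23, 57, 47, 58, 29]
  36 vs smaller child 23 at index 5, swap → [14, 15, 23, 17, 25, 36, 57, 47, 58, 29]
extract-min #4 returns 14:
  remove root 14; move last element 29 to root → [29, 15, 23, 17, 25, 36, 57, 47, 58]
  29 vs smaller child 15 at index 1, swap → [15, 29, 23, 17, 25, 36, 57, 47, 58]
  29 vs smaller child 17 at index 3, swap → [15, 17, 23, 29, 25, 36, 57, 47, 58]
extract-min #5 returns 15:
  remove root 15; move last element 58 to root → [58, 17, 23, 29, 25, 36, 57, 47]
  58 vs smaller child 17 at index 1, swap → [17, 58, 23, 29, 25, 36, 57, 47]
  58 vs smaller child 25 at index 4, swap → [17, 25, 23, 29, 58, 36, 57, 47]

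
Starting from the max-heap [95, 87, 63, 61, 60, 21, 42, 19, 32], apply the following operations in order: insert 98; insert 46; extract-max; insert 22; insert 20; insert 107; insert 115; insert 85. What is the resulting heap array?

[115, 87, 107, 61, 60, 63, 95, 19, 32, 46, 22, 20, 21, 42, 85]

insert 98:
  append 98 at index 9 → [95, 87, 63, 61, 60, 21, 42, 19, 32, 98]
  98 > parent 60 at index 4, swap → [95, 87, 63, 61, 98, 21, 42, 19, 32, 60]
  98 > parent 87 at index 1, swap → [95, 98, 63, 61, 87, 21, 42, 19, 32, 60]
  98 > parent 95 at index 0, swap → [98, 95, 63, 61, 87, 21, 42, 19, 32, 60]
insert 46:
  append 46 at index 10 → [98, 95, 63, 61, 87, 21, 42, 19, 32, 60, 46] (no swap needed)
extract-max → returns 98:
  remove root 98; move last element 46 to root → [46, 95, 63, 61, 87, 21, 42, 19, 32, 60]
  46 vs larger child 95 at index 1, swap → [95, 46, 63, 61, 87, 21, 42, 19, 32, 60]
  46 vs larger child 87 at index 4, swap → [95, 87, 63, 61, 46, 21, 42, 19, 32, 60]
  46 vs only child 60 at index 9, swap → [95, 87, 63, 61, 60, 21, 42, 19, 32, 46]
insert 22:
  append 22 at index 10 → [95, 87, 63, 61, 60, 21, 42, 19, 32, 46, 22] (no swap needed)
insert 20:
  append 20 at index 11 → [95, 87, 63, 61, 60, 21, 42, 19, 32, 46, 22, 20] (no swap needed)
insert 107:
  append 107 at index 12 → [95, 87, 63, 61, 60, 21, 42, 19, 32, 46, 22, 20, 107]
  107 > parent 21 at index 5, swap → [95, 87, 63, 61, 60, 107, 42, 19, 32, 46, 22, 20, 21]
  107 > parent 63 at index 2, swap → [95, 87, 107, 61, 60, 63, 42, 19, 32, 46, 22, 20, 21]
  107 > parent 95 at index 0, swap → [107, 87, 95, 61, 60, 63, 42, 19, 32, 46, 22, 20, 21]
insert 115:
  append 115 at index 13 → [107, 87, 95, 61, 60, 63, 42, 19, 32, 46, 22, 20, 21, 115]
  115 > parent 42 at index 6, swap → [107, 87, 95, 61, 60, 63, 115, 19, 32, 46, 22, 20, 21, 42]
  115 > parent 95 at index 2, swap → [107, 87, 115, 61, 60, 63, 95, 19, 32, 46, 22, 20, 21, 42]
  115 > parent 107 at index 0, swap → [115, 87, 107, 61, 60, 63, 95, 19, 32, 46, 22, 20, 21, 42]
insert 85:
  append 85 at index 14 → [115, 87, 107, 61, 60, 63, 95, 19, 32, 46, 22, 20, 21, 42, 85] (no swap needed)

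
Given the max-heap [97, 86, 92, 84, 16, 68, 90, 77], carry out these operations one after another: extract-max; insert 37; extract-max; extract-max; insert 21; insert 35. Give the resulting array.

[86, 84, 77, 37, 16, 68, 21, 35]

extract-max → returns 97:
  remove root 97; move last element 77 to root → [77, 86, 92, 84, 16, 68, 90]
  77 vs larger child 92 at index 2, swap → [92, 86, 77, 84, 16, 68, 90]
  77 vs larger child 90 at index 6, swap → [92, 86, 90, 84, 16, 68, 77]
insert 37:
  append 37 at index 7 → [92, 86, 90, 84, 16, 68, 77, 37] (no swap needed)
extract-max → returns 92:
  remove root 92; move last element 37 to root → [37, 86, 90, 84, 16, 68, 77]
  37 vs larger child 90 at index 2, swap → [90, 86, 37, 84, 16, 68, 77]
  37 vs larger child 77 at index 6, swap → [90, 86, 77, 84, 16, 68, 37]
extract-max → returns 90:
  remove root 90; move last element 37 to root → [37, 86, 77, 84, 16, 68]
  37 vs larger child 86 at index 1, swap → [86, 37, 77, 84, 16, 68]
  37 vs larger child 84 at index 3, swap → [86, 84, 77, 37, 16, 68]
insert 21:
  append 21 at index 6 → [86, 84, 77, 37, 16, 68, 21] (no swap needed)
insert 35:
  append 35 at index 7 → [86, 84, 77, 37, 16, 68, 21, 35] (no swap needed)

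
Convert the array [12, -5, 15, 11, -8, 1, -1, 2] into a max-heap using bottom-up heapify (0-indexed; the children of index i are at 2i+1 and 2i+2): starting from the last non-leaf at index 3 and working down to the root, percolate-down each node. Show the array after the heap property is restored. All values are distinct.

[15, 11, 12, 2, -8, 1, -1, -5]

sift down from index 3: already satisfies heap property
sift down from index 2: already satisfies heap property
sift down from index 1:
  -5 vs larger child 11 at index 3, swap → [12, 11, 15, -5, -8, 1, -1, 2]
  -5 vs only child 2 at index 7, swap → [12, 11, 15, 2, -8, 1, -1, -5]
sift down from index 0:
  12 vs larger child 15 at index 2, swap → [15, 11, 12, 2, -8, 1, -1, -5]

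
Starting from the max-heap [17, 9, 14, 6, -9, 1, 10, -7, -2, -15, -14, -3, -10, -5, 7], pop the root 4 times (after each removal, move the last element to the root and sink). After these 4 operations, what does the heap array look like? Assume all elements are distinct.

extract-max #1 returns 17:
  remove root 17; move last element 7 to root → [7, 9, 14, 6, -9, 1, 10, -7, -2, -15, -14, -3, -10, -5]
  7 vs larger child 14 at index 2, swap → [14, 9, 7, 6, -9, 1, 10, -7, -2, -15, -14, -3, -10, -5]
  7 vs larger child 10 at index 6, swap → [14, 9, 10, 6, -9, 1, 7, -7, -2, -15, -14, -3, -10, -5]
extract-max #2 returns 14:
  remove root 14; move last element -5 to root → [-5, 9, 10, 6, -9, 1, 7, -7, -2, -15, -14, -3, -10]
  -5 vs larger child 10 at index 2, swap → [10, 9, -5, 6, -9, 1, 7, -7, -2, -15, -14, -3, -10]
  -5 vs larger child 7 at index 6, swap → [10, 9, 7, 6, -9, 1, -5, -7, -2, -15, -14, -3, -10]
extract-max #3 returns 10:
  remove root 10; move last element -10 to root → [-10, 9, 7, 6, -9, 1, -5, -7, -2, -15, -14, -3]
  -10 vs larger child 9 at index 1, swap → [9, -10, 7, 6, -9, 1, -5, -7, -2, -15, -14, -3]
  -10 vs larger child 6 at index 3, swap → [9, 6, 7, -10, -9, 1, -5, -7, -2, -15, -14, -3]
  -10 vs larger child -2 at index 8, swap → [9, 6, 7, -2, -9, 1, -5, -7, -10, -15, -14, -3]
extract-max #4 returns 9:
  remove root 9; move last element -3 to root → [-3, 6, 7, -2, -9, 1, -5, -7, -10, -15, -14]
  -3 vs larger child 7 at index 2, swap → [7, 6, -3, -2, -9, 1, -5, -7, -10, -15, -14]
  -3 vs larger child 1 at index 5, swap → [7, 6, 1, -2, -9, -3, -5, -7, -10, -15, -14]

[7, 6, 1, -2, -9, -3, -5, -7, -10, -15, -14]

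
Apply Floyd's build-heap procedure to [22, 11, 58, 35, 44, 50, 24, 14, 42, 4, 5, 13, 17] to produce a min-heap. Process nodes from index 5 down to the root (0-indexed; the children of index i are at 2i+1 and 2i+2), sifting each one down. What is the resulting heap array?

[4, 5, 13, 14, 11, 17, 24, 35, 42, 44, 22, 50, 58]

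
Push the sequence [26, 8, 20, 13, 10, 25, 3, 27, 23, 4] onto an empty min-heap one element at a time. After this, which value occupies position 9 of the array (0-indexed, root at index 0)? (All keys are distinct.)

13

Insert 26:
  append 26 at index 0 → [26] (no swap needed)
Insert 8:
  append 8 at index 1 → [26, 8]
  8 < parent 26 at index 0, swap → [8, 26]
Insert 20:
  append 20 at index 2 → [8, 26, 20] (no swap needed)
Insert 13:
  append 13 at index 3 → [8, 26, 20, 13]
  13 < parent 26 at index 1, swap → [8, 13, 20, 26]
Insert 10:
  append 10 at index 4 → [8, 13, 20, 26, 10]
  10 < parent 13 at index 1, swap → [8, 10, 20, 26, 13]
Insert 25:
  append 25 at index 5 → [8, 10, 20, 26, 13, 25] (no swap needed)
Insert 3:
  append 3 at index 6 → [8, 10, 20, 26, 13, 25, 3]
  3 < parent 20 at index 2, swap → [8, 10, 3, 26, 13, 25, 20]
  3 < parent 8 at index 0, swap → [3, 10, 8, 26, 13, 25, 20]
Insert 27:
  append 27 at index 7 → [3, 10, 8, 26, 13, 25, 20, 27] (no swap needed)
Insert 23:
  append 23 at index 8 → [3, 10, 8, 26, 13, 25, 20, 27, 23]
  23 < parent 26 at index 3, swap → [3, 10, 8, 23, 13, 25, 20, 27, 26]
Insert 4:
  append 4 at index 9 → [3, 10, 8, 23, 13, 25, 20, 27, 26, 4]
  4 < parent 13 at index 4, swap → [3, 10, 8, 23, 4, 25, 20, 27, 26, 13]
  4 < parent 10 at index 1, swap → [3, 4, 8, 23, 10, 25, 20, 27, 26, 13]
resulting array: [3, 4, 8, 23, 10, 25, 20, 27, 26, 13]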